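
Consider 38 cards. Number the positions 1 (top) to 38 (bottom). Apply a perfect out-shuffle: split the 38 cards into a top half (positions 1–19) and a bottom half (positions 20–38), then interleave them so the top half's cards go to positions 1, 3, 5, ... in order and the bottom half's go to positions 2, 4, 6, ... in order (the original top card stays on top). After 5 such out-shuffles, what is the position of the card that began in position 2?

Track the card's position through each out-shuffle:
2 → 3 → 5 → 9 → 17 → 33

33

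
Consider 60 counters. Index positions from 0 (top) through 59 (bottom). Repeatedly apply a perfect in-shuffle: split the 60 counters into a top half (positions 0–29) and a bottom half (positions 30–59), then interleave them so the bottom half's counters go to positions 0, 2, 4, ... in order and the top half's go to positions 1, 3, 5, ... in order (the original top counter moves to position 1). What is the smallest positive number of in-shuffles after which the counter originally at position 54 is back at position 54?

Follow position 54 under repeated in-shuffles:
54 → 48 → 36 → 12 → 25 → 51 → 42 → 24 → ... → 54 (length 60)
It first returns after 60 in-shuffles.

60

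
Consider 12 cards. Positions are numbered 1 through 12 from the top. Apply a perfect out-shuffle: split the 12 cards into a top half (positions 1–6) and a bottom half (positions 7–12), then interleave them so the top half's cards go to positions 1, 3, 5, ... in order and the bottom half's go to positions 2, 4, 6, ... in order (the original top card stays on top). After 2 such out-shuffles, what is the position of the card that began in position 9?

11

Track the card's position through each out-shuffle:
9 → 6 → 11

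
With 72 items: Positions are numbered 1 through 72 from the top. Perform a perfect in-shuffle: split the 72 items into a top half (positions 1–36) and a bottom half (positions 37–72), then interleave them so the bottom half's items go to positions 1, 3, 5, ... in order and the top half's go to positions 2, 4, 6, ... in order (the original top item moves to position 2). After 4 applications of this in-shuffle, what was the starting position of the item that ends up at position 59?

Work backwards from position 59, undoing one in-shuffle at a time:
59 ← 66 ← 33 ← 53 ← 63
So the item now at position 59 started at position 63.

63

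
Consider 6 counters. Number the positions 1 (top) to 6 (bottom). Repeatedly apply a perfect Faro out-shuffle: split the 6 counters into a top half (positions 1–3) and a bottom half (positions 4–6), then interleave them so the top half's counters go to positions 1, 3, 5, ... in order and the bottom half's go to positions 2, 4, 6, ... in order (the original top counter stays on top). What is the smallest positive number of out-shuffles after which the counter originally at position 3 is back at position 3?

4

Follow position 3 under repeated out-shuffles:
3 → 5 → 4 → 2 → 3
It first returns after 4 out-shuffles.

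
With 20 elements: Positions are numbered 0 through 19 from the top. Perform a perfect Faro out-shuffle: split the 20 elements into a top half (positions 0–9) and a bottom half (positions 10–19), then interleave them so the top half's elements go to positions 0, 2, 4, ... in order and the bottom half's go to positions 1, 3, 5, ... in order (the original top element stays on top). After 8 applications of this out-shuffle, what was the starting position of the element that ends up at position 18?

Work backwards from position 18, undoing one out-shuffle at a time:
18 ← 9 ← 14 ← 7 ← 13 ← 16 ← 8 ← 4 ← 2
So the element now at position 18 started at position 2.

2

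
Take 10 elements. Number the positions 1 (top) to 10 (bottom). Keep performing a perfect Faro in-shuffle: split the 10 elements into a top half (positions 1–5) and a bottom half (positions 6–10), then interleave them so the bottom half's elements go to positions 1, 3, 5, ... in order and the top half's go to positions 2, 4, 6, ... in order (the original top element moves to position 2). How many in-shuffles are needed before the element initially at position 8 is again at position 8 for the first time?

Follow position 8 under repeated in-shuffles:
8 → 5 → 10 → 9 → 7 → 3 → 6 → 1 → 2 → 4 → 8
It first returns after 10 in-shuffles.

10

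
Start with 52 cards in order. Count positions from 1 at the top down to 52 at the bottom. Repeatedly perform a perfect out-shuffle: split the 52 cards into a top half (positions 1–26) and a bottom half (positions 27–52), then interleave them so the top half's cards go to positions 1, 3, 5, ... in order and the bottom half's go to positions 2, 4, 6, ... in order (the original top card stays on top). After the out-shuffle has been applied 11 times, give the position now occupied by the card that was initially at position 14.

Track the card's position through each out-shuffle:
14 → 27 → 2 → 3 → 5 → 9 → 17 → 33 → 14 → 27 → 2 → 3

3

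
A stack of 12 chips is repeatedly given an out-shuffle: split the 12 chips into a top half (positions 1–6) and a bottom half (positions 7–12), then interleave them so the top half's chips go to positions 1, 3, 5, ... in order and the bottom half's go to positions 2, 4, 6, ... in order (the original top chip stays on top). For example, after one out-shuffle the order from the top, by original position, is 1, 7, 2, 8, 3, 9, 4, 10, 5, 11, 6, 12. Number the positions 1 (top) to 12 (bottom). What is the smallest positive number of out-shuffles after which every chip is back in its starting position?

10

The out-shuffle permutes the 12 positions with cycle lengths [1, 1, 10].
Every chip is home exactly when every cycle has completed a whole number of laps, i.e. after lcm(1, 10) = 10 out-shuffles.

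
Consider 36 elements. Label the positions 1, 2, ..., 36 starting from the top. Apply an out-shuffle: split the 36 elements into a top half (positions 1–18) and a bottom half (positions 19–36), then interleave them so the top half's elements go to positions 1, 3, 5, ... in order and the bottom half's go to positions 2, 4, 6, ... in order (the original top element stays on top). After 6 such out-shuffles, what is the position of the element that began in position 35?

Track the element's position through each out-shuffle:
35 → 34 → 32 → 28 → 20 → 4 → 7

7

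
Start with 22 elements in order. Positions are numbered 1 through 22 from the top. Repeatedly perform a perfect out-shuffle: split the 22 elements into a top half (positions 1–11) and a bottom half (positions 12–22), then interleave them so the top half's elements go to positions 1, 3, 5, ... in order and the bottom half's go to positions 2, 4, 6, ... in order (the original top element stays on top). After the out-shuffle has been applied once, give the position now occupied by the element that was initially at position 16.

10

Track the element's position through each out-shuffle:
16 → 10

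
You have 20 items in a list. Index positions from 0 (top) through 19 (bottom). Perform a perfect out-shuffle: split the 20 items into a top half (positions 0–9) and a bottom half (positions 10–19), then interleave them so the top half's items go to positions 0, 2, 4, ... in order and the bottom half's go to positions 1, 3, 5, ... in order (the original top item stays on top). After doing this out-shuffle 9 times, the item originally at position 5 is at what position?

14

Track the item's position through each out-shuffle:
5 → 10 → 1 → 2 → 4 → 8 → 16 → 13 → 7 → 14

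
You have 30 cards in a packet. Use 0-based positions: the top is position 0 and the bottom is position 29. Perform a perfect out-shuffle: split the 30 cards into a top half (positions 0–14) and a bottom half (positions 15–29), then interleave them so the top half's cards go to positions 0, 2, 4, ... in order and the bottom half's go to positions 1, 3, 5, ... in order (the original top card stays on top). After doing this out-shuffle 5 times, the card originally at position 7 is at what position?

21

Track the card's position through each out-shuffle:
7 → 14 → 28 → 27 → 25 → 21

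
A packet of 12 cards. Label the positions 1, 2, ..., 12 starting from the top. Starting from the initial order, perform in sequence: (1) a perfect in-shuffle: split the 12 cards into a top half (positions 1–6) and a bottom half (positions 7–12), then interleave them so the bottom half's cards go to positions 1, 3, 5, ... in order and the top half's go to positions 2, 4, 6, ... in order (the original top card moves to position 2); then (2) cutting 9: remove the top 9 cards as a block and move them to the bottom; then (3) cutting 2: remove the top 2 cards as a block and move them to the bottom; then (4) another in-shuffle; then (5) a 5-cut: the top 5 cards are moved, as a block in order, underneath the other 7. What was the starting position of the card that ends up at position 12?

4

Undo the operations in reverse order, starting from position 12:
  undo op 5 (cut 5): 12 ← 5
  undo op 4 (in-shuffle, from bottom half): 5 ← 9
  undo op 3 (cut 2): 9 ← 11
  undo op 2 (cut 9): 11 ← 8
  undo op 1 (in-shuffle, from top half): 8 ← 4
So the card at position 12 came from original position 4.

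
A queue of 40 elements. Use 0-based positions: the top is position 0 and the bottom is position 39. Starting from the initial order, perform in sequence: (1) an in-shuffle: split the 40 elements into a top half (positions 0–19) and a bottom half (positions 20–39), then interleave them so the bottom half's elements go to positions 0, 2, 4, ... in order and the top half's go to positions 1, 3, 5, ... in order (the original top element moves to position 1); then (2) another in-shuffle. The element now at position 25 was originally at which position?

26

Undo the operations in reverse order, starting from position 25:
  undo op 2 (in-shuffle, from top half): 25 ← 12
  undo op 1 (in-shuffle, from bottom half): 12 ← 26
So the element at position 25 came from original position 26.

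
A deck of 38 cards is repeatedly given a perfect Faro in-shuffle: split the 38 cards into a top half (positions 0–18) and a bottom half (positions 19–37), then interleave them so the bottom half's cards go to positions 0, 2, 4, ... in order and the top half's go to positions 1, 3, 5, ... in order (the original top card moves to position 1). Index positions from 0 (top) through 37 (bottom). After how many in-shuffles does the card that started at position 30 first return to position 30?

Follow position 30 under repeated in-shuffles:
30 → 22 → 6 → 13 → 27 → 16 → 33 → 28 → 18 → 37 → 36 → 34 → 30
It first returns after 12 in-shuffles.

12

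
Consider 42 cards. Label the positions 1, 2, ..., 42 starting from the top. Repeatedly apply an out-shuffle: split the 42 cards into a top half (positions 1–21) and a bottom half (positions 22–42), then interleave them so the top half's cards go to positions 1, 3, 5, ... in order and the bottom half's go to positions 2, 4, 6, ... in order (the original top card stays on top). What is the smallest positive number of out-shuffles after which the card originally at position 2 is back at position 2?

Follow position 2 under repeated out-shuffles:
2 → 3 → 5 → 9 → 17 → 33 → 24 → 6 → 11 → 21 → 41 → 40 → 38 → 34 → 26 → 10 → 19 → 37 → 32 → 22 → 2
It first returns after 20 out-shuffles.

20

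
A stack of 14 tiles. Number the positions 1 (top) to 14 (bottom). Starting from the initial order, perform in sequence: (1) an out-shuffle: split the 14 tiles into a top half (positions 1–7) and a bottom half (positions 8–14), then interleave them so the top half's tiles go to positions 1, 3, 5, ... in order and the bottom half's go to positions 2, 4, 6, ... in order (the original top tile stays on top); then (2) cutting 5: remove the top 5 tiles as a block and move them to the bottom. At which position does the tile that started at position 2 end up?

12

Track the tile from position 2 forward through each operation:
  after op 1 (out-shuffle): 2 → 3
  after op 2 (cut 5): 3 → 12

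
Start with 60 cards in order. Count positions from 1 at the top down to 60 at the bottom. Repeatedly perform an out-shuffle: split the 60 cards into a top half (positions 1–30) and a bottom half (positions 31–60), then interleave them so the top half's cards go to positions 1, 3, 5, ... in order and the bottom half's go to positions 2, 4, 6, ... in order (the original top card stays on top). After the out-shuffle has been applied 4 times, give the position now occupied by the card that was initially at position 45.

56

Track the card's position through each out-shuffle:
45 → 30 → 59 → 58 → 56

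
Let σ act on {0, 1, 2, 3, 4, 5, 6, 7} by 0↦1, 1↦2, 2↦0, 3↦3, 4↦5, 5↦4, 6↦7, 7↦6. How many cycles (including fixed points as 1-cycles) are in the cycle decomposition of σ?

4

Cycle decomposition: (0 1 2) (3) (4 5) (6 7).
4 cycles.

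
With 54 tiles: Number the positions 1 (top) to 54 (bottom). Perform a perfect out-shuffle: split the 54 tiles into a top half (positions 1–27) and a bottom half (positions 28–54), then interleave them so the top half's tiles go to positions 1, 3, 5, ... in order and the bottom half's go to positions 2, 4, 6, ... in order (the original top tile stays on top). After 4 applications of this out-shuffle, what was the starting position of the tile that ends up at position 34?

13

Work backwards from position 34, undoing one out-shuffle at a time:
34 ← 44 ← 49 ← 25 ← 13
So the tile now at position 34 started at position 13.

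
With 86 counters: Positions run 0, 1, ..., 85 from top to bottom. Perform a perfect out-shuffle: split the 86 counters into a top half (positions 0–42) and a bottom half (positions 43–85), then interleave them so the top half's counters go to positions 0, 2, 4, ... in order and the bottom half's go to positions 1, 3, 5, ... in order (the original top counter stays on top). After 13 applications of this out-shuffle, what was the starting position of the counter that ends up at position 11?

Work backwards from position 11, undoing one out-shuffle at a time:
11 ← 48 ← 24 ← 12 ← 6 ← ... ← 3 (13 steps).
So the counter now at position 11 started at position 3.

3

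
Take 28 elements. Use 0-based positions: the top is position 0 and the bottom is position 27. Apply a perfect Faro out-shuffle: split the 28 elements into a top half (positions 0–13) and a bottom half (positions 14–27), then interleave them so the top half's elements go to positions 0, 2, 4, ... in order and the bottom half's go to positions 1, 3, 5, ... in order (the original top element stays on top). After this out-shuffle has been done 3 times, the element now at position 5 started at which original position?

Work backwards from position 5, undoing one out-shuffle at a time:
5 ← 16 ← 8 ← 4
So the element now at position 5 started at position 4.

4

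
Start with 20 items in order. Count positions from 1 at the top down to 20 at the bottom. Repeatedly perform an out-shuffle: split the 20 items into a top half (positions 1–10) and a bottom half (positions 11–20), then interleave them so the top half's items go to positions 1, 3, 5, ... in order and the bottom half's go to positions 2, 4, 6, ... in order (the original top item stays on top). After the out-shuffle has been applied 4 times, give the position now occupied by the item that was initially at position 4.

Track the item's position through each out-shuffle:
4 → 7 → 13 → 6 → 11

11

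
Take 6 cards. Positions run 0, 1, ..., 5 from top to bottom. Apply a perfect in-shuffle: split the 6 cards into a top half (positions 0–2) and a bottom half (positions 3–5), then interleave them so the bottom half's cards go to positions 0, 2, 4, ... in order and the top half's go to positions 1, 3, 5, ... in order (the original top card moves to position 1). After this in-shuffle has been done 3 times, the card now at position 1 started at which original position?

Work backwards from position 1, undoing one in-shuffle at a time:
1 ← 0 ← 3 ← 1
So the card now at position 1 started at position 1.

1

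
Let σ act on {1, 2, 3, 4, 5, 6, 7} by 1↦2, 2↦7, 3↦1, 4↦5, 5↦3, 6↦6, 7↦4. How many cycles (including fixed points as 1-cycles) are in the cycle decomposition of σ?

2

Cycle decomposition: (1 2 7 4 5 3) (6).
2 cycles.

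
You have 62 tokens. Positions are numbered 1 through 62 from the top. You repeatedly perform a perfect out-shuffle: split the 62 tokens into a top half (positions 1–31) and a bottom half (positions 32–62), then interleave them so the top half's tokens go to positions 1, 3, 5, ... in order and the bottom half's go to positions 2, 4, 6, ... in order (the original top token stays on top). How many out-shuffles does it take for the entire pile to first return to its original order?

60

The out-shuffle permutes the 62 positions with cycle lengths [1, 1, 60].
Every token is home exactly when every cycle has completed a whole number of laps, i.e. after lcm(1, 60) = 60 out-shuffles.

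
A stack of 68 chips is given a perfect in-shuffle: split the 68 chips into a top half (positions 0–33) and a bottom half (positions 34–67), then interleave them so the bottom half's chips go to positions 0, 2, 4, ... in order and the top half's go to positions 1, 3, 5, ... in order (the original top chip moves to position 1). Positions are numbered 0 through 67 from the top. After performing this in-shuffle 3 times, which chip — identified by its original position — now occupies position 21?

Work backwards from position 21, undoing one in-shuffle at a time:
21 ← 10 ← 39 ← 19
So the chip now at position 21 started at position 19.

19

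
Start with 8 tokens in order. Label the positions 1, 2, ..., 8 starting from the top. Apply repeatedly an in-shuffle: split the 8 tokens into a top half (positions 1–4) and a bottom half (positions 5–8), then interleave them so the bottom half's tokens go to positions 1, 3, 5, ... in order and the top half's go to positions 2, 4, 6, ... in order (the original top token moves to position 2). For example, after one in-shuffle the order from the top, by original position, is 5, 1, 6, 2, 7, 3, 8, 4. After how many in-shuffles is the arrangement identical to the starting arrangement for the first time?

The in-shuffle permutes the 8 positions with cycle lengths [2, 6].
Every token is home exactly when every cycle has completed a whole number of laps, i.e. after lcm(2, 6) = 6 in-shuffles.

6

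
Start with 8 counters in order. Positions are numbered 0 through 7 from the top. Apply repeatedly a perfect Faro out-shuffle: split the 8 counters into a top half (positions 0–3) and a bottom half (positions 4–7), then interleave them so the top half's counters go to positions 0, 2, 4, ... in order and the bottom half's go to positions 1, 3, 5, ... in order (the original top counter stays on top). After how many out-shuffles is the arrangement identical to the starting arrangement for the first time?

The out-shuffle permutes the 8 positions with cycle lengths [1, 1, 3, 3].
Every counter is home exactly when every cycle has completed a whole number of laps, i.e. after lcm(1, 3) = 3 out-shuffles.

3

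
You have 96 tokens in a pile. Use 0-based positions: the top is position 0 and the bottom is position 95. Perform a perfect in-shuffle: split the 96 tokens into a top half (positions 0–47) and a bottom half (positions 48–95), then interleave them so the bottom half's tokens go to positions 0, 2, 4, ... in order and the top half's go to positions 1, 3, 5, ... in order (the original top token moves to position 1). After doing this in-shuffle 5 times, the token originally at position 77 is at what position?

Track the token's position through each in-shuffle:
77 → 58 → 20 → 41 → 83 → 70

70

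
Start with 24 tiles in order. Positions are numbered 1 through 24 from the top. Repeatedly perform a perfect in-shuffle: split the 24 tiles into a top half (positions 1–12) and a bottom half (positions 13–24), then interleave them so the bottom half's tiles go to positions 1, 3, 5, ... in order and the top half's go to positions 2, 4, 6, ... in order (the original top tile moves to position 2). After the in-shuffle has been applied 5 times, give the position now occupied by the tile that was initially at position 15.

5

Track the tile's position through each in-shuffle:
15 → 5 → 10 → 20 → 15 → 5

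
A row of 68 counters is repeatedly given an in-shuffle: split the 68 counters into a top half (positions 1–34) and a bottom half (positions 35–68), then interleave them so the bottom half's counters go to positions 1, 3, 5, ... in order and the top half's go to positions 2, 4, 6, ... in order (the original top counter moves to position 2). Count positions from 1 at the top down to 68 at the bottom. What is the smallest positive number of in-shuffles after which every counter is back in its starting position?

The in-shuffle permutes the 68 positions with cycle lengths [2, 11, 11, 22, 22].
Every counter is home exactly when every cycle has completed a whole number of laps, i.e. after lcm(2, 11, 22) = 22 in-shuffles.

22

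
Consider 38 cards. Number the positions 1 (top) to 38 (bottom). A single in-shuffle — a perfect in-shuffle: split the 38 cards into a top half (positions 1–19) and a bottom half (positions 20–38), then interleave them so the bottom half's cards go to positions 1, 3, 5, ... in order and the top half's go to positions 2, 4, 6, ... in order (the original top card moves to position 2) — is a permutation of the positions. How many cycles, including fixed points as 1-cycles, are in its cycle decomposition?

Trace each unvisited position around until it returns:
(1 2 4 8 16 32 ... len 12) (3 6 12 24 9 18 ... len 12) (7 14 28 17 34 29 ... len 12) (13 26)
4 cycles in total.

4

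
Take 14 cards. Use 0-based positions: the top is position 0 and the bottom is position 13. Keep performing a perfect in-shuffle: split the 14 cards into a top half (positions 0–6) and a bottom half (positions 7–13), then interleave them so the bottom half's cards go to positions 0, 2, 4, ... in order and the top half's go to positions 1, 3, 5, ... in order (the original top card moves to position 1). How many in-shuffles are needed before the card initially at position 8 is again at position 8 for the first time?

4

Follow position 8 under repeated in-shuffles:
8 → 2 → 5 → 11 → 8
It first returns after 4 in-shuffles.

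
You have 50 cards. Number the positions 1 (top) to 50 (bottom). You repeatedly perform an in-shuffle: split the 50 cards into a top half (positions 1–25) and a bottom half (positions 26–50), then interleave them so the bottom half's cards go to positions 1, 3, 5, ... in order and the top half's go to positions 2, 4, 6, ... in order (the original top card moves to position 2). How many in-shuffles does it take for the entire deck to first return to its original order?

8

The in-shuffle permutes the 50 positions with cycle lengths [2, 8, 8, 8, 8, 8, 8].
Every card is home exactly when every cycle has completed a whole number of laps, i.e. after lcm(2, 8) = 8 in-shuffles.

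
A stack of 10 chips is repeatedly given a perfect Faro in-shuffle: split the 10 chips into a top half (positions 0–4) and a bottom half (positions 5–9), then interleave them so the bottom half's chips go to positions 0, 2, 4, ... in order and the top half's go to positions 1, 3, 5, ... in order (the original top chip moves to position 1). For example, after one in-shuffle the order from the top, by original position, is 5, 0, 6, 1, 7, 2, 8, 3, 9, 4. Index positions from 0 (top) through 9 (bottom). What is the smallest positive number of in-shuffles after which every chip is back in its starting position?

The in-shuffle permutes the 10 positions with cycle lengths [10].
Every chip is home exactly when every cycle has completed a whole number of laps, i.e. after lcm(10) = 10 in-shuffles.

10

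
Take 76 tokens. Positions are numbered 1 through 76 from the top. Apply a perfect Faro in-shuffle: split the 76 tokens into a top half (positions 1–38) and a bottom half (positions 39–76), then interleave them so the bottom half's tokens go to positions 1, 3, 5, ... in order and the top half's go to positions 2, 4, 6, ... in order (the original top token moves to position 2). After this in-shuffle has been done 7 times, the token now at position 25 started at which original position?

Work backwards from position 25, undoing one in-shuffle at a time:
25 ← 51 ← 64 ← 32 ← 16 ← 8 ← 4 ← 2
So the token now at position 25 started at position 2.

2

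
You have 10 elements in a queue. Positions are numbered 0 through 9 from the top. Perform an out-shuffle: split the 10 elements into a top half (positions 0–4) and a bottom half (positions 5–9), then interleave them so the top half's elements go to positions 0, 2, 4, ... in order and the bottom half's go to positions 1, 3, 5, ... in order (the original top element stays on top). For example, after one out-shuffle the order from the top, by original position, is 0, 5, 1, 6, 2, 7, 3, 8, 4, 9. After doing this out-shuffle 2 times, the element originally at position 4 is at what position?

7

Track the element's position through each out-shuffle:
4 → 8 → 7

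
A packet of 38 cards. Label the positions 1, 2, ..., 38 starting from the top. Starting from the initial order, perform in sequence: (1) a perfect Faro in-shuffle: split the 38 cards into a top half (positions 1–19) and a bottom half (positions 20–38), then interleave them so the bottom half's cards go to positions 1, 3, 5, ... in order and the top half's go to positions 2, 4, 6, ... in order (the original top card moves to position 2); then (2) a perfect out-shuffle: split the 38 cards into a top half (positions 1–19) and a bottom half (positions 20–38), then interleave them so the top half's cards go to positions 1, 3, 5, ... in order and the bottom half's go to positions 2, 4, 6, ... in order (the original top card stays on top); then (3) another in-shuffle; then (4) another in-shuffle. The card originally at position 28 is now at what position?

15

Track the card from position 28 forward through each operation:
  after op 1 (in-shuffle): 28 → 17
  after op 2 (out-shuffle): 17 → 33
  after op 3 (in-shuffle): 33 → 27
  after op 4 (in-shuffle): 27 → 15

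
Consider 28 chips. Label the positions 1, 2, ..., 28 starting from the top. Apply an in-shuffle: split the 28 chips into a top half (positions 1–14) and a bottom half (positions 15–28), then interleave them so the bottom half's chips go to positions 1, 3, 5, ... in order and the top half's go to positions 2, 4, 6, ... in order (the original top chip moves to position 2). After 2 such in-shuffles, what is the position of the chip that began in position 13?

23

Track the chip's position through each in-shuffle:
13 → 26 → 23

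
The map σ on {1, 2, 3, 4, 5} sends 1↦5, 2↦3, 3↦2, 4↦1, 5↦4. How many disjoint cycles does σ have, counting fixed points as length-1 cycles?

2

Cycle decomposition: (1 5 4) (2 3).
2 cycles.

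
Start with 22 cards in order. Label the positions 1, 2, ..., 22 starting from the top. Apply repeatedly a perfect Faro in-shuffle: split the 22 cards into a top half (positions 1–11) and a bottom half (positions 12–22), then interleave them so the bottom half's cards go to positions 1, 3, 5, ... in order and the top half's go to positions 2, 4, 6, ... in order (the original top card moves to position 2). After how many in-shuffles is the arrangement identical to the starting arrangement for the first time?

11

The in-shuffle permutes the 22 positions with cycle lengths [11, 11].
Every card is home exactly when every cycle has completed a whole number of laps, i.e. after lcm(11) = 11 in-shuffles.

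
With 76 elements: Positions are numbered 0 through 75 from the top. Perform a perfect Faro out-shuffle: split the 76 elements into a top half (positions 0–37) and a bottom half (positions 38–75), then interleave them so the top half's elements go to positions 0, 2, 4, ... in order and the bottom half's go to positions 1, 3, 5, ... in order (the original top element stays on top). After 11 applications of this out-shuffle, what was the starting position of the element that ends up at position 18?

Work backwards from position 18, undoing one out-shuffle at a time:
18 ← 9 ← 42 ← 21 ← 48 ← 24 ← 12 ← 6 ← 3 ← 39 ← 57 ← 66
So the element now at position 18 started at position 66.

66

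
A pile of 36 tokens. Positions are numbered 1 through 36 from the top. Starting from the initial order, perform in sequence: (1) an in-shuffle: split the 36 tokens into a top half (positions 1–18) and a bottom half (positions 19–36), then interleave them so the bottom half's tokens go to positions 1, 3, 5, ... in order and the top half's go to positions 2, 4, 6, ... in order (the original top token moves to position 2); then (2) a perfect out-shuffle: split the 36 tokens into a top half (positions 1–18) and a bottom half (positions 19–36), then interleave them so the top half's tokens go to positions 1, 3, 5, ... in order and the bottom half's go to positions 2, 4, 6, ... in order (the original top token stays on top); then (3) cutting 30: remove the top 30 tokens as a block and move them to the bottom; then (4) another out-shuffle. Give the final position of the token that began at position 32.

12

Track the token from position 32 forward through each operation:
  after op 1 (in-shuffle): 32 → 27
  after op 2 (out-shuffle): 27 → 18
  after op 3 (cut 30): 18 → 24
  after op 4 (out-shuffle): 24 → 12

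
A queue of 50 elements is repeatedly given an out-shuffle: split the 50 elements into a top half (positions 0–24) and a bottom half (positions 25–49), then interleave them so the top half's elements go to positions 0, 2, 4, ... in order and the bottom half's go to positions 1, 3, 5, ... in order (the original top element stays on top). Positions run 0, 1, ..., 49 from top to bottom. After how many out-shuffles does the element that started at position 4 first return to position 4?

Follow position 4 under repeated out-shuffles:
4 → 8 → 16 → 32 → 15 → 30 → 11 → 22 → ... → 4 (length 21)
It first returns after 21 out-shuffles.

21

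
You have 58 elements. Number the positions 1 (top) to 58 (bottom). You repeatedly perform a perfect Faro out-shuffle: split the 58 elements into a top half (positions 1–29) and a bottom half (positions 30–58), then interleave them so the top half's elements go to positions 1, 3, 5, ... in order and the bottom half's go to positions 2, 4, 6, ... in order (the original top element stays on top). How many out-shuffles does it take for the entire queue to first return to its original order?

18

The out-shuffle permutes the 58 positions with cycle lengths [1, 1, 2, 18, 18, 18].
Every element is home exactly when every cycle has completed a whole number of laps, i.e. after lcm(1, 2, 18) = 18 out-shuffles.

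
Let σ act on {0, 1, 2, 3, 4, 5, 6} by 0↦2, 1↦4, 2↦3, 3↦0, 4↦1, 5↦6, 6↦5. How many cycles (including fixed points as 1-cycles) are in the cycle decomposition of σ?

Cycle decomposition: (0 2 3) (1 4) (5 6).
3 cycles.

3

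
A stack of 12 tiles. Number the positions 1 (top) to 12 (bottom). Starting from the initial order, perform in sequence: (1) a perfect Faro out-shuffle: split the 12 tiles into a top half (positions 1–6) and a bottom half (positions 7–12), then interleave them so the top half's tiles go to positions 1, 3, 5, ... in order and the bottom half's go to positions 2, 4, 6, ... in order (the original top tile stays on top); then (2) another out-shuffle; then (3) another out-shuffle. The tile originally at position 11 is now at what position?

Track the tile from position 11 forward through each operation:
  after op 1 (out-shuffle): 11 → 10
  after op 2 (out-shuffle): 10 → 8
  after op 3 (out-shuffle): 8 → 4

4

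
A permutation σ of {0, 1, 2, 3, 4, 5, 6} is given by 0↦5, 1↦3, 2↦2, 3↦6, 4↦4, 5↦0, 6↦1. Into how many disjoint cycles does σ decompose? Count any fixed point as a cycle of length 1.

Cycle decomposition: (0 5) (1 3 6) (2) (4).
4 cycles.

4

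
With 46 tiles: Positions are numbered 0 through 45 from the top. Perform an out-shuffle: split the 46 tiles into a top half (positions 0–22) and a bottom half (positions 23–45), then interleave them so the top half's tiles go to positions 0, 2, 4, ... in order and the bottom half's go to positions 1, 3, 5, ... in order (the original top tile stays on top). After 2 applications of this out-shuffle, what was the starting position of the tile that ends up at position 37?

43

Work backwards from position 37, undoing one out-shuffle at a time:
37 ← 41 ← 43
So the tile now at position 37 started at position 43.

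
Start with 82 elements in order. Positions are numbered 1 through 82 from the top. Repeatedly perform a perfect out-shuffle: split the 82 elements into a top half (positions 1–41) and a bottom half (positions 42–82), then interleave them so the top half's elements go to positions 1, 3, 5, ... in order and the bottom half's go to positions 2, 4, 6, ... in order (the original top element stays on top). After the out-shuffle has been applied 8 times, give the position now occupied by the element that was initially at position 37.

64

Track the element's position through each out-shuffle:
37 → 73 → 64 → 46 → 10 → 19 → 37 → 73 → 64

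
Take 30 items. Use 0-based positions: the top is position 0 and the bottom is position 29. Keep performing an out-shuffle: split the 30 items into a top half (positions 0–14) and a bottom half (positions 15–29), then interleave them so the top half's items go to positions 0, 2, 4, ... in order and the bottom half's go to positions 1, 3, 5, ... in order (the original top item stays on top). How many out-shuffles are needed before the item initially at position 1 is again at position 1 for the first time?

28

Follow position 1 under repeated out-shuffles:
1 → 2 → 4 → 8 → 16 → 3 → 6 → 12 → ... → 1 (length 28)
It first returns after 28 out-shuffles.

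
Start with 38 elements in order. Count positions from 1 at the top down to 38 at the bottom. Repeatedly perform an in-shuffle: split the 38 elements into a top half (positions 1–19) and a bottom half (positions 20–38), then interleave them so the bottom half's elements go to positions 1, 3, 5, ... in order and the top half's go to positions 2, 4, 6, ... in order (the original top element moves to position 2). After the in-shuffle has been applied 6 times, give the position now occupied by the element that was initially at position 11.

2

Track the element's position through each in-shuffle:
11 → 22 → 5 → 10 → 20 → 1 → 2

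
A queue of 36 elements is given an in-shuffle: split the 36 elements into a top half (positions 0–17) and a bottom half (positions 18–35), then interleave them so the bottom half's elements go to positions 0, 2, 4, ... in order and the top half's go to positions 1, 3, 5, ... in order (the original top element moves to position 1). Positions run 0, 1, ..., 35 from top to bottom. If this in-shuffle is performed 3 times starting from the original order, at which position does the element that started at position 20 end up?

Track the element's position through each in-shuffle:
20 → 4 → 9 → 19

19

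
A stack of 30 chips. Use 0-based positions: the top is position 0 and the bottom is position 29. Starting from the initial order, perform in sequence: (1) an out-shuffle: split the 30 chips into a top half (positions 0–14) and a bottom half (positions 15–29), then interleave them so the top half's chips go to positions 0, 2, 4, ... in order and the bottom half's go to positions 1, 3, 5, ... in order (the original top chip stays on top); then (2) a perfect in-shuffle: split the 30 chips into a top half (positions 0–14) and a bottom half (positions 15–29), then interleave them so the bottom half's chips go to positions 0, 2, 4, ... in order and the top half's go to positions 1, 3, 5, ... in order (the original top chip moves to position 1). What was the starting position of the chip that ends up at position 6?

Undo the operations in reverse order, starting from position 6:
  undo op 2 (in-shuffle, from bottom half): 6 ← 18
  undo op 1 (out-shuffle, from top half): 18 ← 9
So the chip at position 6 came from original position 9.

9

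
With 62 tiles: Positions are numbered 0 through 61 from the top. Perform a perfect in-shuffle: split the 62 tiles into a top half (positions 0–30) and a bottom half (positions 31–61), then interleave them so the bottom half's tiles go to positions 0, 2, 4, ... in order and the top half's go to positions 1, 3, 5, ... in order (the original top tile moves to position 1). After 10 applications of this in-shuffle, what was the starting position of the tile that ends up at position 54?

30

Work backwards from position 54, undoing one in-shuffle at a time:
54 ← 58 ← 60 ← 61 ← 30 ← 46 ← 54 ← 58 ← 60 ← 61 ← 30
So the tile now at position 54 started at position 30.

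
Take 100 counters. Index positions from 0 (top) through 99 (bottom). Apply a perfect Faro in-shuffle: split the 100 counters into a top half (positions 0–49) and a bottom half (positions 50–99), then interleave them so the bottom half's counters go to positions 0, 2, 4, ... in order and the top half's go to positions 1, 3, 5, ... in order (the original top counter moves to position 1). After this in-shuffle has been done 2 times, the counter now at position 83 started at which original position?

Work backwards from position 83, undoing one in-shuffle at a time:
83 ← 41 ← 20
So the counter now at position 83 started at position 20.

20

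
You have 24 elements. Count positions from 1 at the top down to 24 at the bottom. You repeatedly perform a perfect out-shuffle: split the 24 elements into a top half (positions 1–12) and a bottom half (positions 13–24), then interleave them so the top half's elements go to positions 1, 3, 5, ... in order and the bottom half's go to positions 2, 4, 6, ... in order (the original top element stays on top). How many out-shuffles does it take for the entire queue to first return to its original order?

11

The out-shuffle permutes the 24 positions with cycle lengths [1, 1, 11, 11].
Every element is home exactly when every cycle has completed a whole number of laps, i.e. after lcm(1, 11) = 11 out-shuffles.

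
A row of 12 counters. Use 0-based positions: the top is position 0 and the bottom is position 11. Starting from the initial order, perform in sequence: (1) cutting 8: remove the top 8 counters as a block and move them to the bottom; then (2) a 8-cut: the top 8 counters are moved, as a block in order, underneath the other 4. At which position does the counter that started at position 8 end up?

4

Track the counter from position 8 forward through each operation:
  after op 1 (cut 8): 8 → 0
  after op 2 (cut 8): 0 → 4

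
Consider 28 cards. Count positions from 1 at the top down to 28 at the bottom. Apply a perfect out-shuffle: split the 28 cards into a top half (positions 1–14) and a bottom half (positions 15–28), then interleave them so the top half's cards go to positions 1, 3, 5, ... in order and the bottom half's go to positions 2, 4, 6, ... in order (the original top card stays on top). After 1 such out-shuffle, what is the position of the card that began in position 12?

23

Track the card's position through each out-shuffle:
12 → 23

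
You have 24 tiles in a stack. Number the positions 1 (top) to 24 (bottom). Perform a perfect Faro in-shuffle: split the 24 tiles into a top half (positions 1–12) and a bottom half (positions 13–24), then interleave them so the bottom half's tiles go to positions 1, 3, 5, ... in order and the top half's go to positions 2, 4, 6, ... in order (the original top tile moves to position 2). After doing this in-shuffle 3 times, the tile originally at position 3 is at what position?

24

Track the tile's position through each in-shuffle:
3 → 6 → 12 → 24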